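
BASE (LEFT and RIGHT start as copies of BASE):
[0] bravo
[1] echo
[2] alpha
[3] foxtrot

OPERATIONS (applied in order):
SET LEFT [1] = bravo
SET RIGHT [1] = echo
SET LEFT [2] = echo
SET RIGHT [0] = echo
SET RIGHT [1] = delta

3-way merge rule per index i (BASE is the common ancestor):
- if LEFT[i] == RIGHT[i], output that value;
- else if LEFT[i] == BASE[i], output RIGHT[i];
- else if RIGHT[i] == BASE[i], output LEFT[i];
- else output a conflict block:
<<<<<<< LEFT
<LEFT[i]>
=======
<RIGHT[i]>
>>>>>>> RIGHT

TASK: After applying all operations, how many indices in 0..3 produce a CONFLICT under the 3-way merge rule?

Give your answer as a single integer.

Final LEFT:  [bravo, bravo, echo, foxtrot]
Final RIGHT: [echo, delta, alpha, foxtrot]
i=0: L=bravo=BASE, R=echo -> take RIGHT -> echo
i=1: BASE=echo L=bravo R=delta all differ -> CONFLICT
i=2: L=echo, R=alpha=BASE -> take LEFT -> echo
i=3: L=foxtrot R=foxtrot -> agree -> foxtrot
Conflict count: 1

Answer: 1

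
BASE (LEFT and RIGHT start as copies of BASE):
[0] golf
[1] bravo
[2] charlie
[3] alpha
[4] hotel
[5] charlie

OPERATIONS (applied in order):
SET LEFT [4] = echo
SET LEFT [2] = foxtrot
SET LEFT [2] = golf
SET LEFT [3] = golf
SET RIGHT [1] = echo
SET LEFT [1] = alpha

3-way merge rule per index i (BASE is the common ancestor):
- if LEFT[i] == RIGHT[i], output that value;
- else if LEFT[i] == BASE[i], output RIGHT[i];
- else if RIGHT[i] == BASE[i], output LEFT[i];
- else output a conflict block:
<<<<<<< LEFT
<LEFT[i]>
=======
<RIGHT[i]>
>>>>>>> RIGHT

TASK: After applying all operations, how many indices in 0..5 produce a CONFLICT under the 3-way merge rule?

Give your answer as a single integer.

Final LEFT:  [golf, alpha, golf, golf, echo, charlie]
Final RIGHT: [golf, echo, charlie, alpha, hotel, charlie]
i=0: L=golf R=golf -> agree -> golf
i=1: BASE=bravo L=alpha R=echo all differ -> CONFLICT
i=2: L=golf, R=charlie=BASE -> take LEFT -> golf
i=3: L=golf, R=alpha=BASE -> take LEFT -> golf
i=4: L=echo, R=hotel=BASE -> take LEFT -> echo
i=5: L=charlie R=charlie -> agree -> charlie
Conflict count: 1

Answer: 1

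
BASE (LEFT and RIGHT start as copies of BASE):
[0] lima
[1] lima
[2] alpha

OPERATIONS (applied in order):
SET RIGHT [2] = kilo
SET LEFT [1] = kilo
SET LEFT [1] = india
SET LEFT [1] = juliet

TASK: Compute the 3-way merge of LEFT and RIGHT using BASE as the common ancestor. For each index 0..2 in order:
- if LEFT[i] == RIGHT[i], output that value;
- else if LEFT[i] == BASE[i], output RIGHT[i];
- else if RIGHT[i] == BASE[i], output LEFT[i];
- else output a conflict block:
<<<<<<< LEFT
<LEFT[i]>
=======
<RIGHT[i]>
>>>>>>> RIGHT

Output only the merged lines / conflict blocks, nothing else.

Final LEFT:  [lima, juliet, alpha]
Final RIGHT: [lima, lima, kilo]
i=0: L=lima R=lima -> agree -> lima
i=1: L=juliet, R=lima=BASE -> take LEFT -> juliet
i=2: L=alpha=BASE, R=kilo -> take RIGHT -> kilo

Answer: lima
juliet
kilo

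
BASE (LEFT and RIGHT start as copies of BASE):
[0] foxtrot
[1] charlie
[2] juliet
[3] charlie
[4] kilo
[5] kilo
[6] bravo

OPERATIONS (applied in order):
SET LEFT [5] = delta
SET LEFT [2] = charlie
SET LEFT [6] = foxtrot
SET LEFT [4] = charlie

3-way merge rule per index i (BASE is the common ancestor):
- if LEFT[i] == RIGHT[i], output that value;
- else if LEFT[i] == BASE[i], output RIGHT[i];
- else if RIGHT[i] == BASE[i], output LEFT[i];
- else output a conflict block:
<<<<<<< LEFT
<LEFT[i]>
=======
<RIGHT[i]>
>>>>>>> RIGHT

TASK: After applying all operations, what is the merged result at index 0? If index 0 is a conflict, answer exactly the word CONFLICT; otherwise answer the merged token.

Final LEFT:  [foxtrot, charlie, charlie, charlie, charlie, delta, foxtrot]
Final RIGHT: [foxtrot, charlie, juliet, charlie, kilo, kilo, bravo]
i=0: L=foxtrot R=foxtrot -> agree -> foxtrot
i=1: L=charlie R=charlie -> agree -> charlie
i=2: L=charlie, R=juliet=BASE -> take LEFT -> charlie
i=3: L=charlie R=charlie -> agree -> charlie
i=4: L=charlie, R=kilo=BASE -> take LEFT -> charlie
i=5: L=delta, R=kilo=BASE -> take LEFT -> delta
i=6: L=foxtrot, R=bravo=BASE -> take LEFT -> foxtrot
Index 0 -> foxtrot

Answer: foxtrot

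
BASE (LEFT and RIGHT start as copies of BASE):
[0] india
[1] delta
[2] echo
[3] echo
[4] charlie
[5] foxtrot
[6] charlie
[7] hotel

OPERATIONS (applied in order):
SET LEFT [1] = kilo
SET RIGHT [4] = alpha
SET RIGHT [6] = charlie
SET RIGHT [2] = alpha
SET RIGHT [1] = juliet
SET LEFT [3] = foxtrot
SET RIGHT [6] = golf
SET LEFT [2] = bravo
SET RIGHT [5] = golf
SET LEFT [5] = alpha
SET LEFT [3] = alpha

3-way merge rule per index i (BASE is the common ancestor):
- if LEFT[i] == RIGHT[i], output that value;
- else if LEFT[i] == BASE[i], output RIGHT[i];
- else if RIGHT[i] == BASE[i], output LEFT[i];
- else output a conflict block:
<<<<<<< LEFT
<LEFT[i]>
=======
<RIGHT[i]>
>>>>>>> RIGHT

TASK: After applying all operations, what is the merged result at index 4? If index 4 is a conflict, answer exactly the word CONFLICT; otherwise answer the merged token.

Final LEFT:  [india, kilo, bravo, alpha, charlie, alpha, charlie, hotel]
Final RIGHT: [india, juliet, alpha, echo, alpha, golf, golf, hotel]
i=0: L=india R=india -> agree -> india
i=1: BASE=delta L=kilo R=juliet all differ -> CONFLICT
i=2: BASE=echo L=bravo R=alpha all differ -> CONFLICT
i=3: L=alpha, R=echo=BASE -> take LEFT -> alpha
i=4: L=charlie=BASE, R=alpha -> take RIGHT -> alpha
i=5: BASE=foxtrot L=alpha R=golf all differ -> CONFLICT
i=6: L=charlie=BASE, R=golf -> take RIGHT -> golf
i=7: L=hotel R=hotel -> agree -> hotel
Index 4 -> alpha

Answer: alpha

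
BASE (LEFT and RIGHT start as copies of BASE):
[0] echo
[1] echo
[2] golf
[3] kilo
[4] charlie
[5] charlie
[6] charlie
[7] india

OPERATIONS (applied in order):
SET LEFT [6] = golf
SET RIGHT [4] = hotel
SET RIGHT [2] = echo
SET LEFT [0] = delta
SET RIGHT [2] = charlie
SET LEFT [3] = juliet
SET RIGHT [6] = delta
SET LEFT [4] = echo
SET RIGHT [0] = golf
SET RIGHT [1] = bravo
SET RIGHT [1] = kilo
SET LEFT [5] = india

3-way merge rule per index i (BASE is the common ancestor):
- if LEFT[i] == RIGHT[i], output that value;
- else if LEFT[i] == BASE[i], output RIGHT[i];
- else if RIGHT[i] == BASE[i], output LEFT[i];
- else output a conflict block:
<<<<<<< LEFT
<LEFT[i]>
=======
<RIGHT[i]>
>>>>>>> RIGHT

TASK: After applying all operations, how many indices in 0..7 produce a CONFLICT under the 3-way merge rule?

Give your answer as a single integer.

Final LEFT:  [delta, echo, golf, juliet, echo, india, golf, india]
Final RIGHT: [golf, kilo, charlie, kilo, hotel, charlie, delta, india]
i=0: BASE=echo L=delta R=golf all differ -> CONFLICT
i=1: L=echo=BASE, R=kilo -> take RIGHT -> kilo
i=2: L=golf=BASE, R=charlie -> take RIGHT -> charlie
i=3: L=juliet, R=kilo=BASE -> take LEFT -> juliet
i=4: BASE=charlie L=echo R=hotel all differ -> CONFLICT
i=5: L=india, R=charlie=BASE -> take LEFT -> india
i=6: BASE=charlie L=golf R=delta all differ -> CONFLICT
i=7: L=india R=india -> agree -> india
Conflict count: 3

Answer: 3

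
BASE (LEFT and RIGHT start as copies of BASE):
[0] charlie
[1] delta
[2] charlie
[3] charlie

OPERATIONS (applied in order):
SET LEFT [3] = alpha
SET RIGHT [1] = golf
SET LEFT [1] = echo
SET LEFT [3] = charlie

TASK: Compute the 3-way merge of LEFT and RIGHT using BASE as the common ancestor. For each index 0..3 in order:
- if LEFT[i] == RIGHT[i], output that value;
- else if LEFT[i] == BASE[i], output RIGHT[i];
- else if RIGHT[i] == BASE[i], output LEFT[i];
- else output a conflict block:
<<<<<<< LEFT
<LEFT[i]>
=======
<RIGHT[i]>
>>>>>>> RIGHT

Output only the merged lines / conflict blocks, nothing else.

Answer: charlie
<<<<<<< LEFT
echo
=======
golf
>>>>>>> RIGHT
charlie
charlie

Derivation:
Final LEFT:  [charlie, echo, charlie, charlie]
Final RIGHT: [charlie, golf, charlie, charlie]
i=0: L=charlie R=charlie -> agree -> charlie
i=1: BASE=delta L=echo R=golf all differ -> CONFLICT
i=2: L=charlie R=charlie -> agree -> charlie
i=3: L=charlie R=charlie -> agree -> charlie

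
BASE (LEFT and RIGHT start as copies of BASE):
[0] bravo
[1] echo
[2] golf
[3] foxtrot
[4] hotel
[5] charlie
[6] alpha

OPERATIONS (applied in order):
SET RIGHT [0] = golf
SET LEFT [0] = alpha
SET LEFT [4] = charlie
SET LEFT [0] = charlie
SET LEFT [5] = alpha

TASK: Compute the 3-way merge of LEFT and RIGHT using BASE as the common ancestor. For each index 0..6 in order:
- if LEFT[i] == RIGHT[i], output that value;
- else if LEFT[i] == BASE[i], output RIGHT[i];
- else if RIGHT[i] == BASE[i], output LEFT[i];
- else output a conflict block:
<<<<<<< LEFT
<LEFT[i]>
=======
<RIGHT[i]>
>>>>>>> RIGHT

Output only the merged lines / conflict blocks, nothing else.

Answer: <<<<<<< LEFT
charlie
=======
golf
>>>>>>> RIGHT
echo
golf
foxtrot
charlie
alpha
alpha

Derivation:
Final LEFT:  [charlie, echo, golf, foxtrot, charlie, alpha, alpha]
Final RIGHT: [golf, echo, golf, foxtrot, hotel, charlie, alpha]
i=0: BASE=bravo L=charlie R=golf all differ -> CONFLICT
i=1: L=echo R=echo -> agree -> echo
i=2: L=golf R=golf -> agree -> golf
i=3: L=foxtrot R=foxtrot -> agree -> foxtrot
i=4: L=charlie, R=hotel=BASE -> take LEFT -> charlie
i=5: L=alpha, R=charlie=BASE -> take LEFT -> alpha
i=6: L=alpha R=alpha -> agree -> alpha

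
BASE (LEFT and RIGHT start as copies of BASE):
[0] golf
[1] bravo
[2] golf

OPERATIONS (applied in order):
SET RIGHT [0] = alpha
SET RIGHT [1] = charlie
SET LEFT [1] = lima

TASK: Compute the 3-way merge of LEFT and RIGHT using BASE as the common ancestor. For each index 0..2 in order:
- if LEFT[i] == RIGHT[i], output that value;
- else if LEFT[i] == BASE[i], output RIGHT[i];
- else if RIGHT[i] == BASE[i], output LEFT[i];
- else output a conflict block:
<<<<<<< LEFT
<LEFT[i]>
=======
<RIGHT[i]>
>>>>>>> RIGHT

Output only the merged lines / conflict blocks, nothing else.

Final LEFT:  [golf, lima, golf]
Final RIGHT: [alpha, charlie, golf]
i=0: L=golf=BASE, R=alpha -> take RIGHT -> alpha
i=1: BASE=bravo L=lima R=charlie all differ -> CONFLICT
i=2: L=golf R=golf -> agree -> golf

Answer: alpha
<<<<<<< LEFT
lima
=======
charlie
>>>>>>> RIGHT
golf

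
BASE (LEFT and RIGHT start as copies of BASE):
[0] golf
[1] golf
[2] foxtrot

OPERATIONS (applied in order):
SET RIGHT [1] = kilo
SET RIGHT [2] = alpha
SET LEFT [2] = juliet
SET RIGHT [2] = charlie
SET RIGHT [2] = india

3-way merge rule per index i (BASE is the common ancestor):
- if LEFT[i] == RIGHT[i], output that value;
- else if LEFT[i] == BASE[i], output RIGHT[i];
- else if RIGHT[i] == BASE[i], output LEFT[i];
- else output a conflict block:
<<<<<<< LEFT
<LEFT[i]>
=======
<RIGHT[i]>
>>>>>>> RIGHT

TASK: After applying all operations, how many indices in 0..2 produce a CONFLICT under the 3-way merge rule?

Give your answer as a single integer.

Answer: 1

Derivation:
Final LEFT:  [golf, golf, juliet]
Final RIGHT: [golf, kilo, india]
i=0: L=golf R=golf -> agree -> golf
i=1: L=golf=BASE, R=kilo -> take RIGHT -> kilo
i=2: BASE=foxtrot L=juliet R=india all differ -> CONFLICT
Conflict count: 1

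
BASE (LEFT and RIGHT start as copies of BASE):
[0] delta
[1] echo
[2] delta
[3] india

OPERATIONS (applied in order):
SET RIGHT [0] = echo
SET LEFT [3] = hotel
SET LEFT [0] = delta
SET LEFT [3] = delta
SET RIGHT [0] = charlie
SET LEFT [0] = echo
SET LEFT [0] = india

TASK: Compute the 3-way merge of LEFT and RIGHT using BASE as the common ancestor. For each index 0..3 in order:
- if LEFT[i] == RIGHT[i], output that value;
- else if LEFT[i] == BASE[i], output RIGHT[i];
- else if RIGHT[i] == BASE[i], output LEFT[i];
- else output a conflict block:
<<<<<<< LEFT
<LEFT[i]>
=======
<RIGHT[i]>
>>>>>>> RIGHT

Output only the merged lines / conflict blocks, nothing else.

Answer: <<<<<<< LEFT
india
=======
charlie
>>>>>>> RIGHT
echo
delta
delta

Derivation:
Final LEFT:  [india, echo, delta, delta]
Final RIGHT: [charlie, echo, delta, india]
i=0: BASE=delta L=india R=charlie all differ -> CONFLICT
i=1: L=echo R=echo -> agree -> echo
i=2: L=delta R=delta -> agree -> delta
i=3: L=delta, R=india=BASE -> take LEFT -> delta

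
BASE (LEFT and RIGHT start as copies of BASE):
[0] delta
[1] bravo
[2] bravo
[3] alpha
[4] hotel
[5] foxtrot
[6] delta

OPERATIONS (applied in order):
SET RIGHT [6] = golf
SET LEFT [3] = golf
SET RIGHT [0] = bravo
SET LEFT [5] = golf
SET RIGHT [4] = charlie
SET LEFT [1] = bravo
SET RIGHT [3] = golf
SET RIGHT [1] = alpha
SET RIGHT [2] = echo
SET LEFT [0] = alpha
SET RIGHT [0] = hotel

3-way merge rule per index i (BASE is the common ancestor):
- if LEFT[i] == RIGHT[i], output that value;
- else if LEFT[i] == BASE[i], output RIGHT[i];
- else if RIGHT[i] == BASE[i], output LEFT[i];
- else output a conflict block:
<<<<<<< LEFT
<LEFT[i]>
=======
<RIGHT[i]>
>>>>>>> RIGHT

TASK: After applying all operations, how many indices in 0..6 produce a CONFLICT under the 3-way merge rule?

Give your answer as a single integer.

Final LEFT:  [alpha, bravo, bravo, golf, hotel, golf, delta]
Final RIGHT: [hotel, alpha, echo, golf, charlie, foxtrot, golf]
i=0: BASE=delta L=alpha R=hotel all differ -> CONFLICT
i=1: L=bravo=BASE, R=alpha -> take RIGHT -> alpha
i=2: L=bravo=BASE, R=echo -> take RIGHT -> echo
i=3: L=golf R=golf -> agree -> golf
i=4: L=hotel=BASE, R=charlie -> take RIGHT -> charlie
i=5: L=golf, R=foxtrot=BASE -> take LEFT -> golf
i=6: L=delta=BASE, R=golf -> take RIGHT -> golf
Conflict count: 1

Answer: 1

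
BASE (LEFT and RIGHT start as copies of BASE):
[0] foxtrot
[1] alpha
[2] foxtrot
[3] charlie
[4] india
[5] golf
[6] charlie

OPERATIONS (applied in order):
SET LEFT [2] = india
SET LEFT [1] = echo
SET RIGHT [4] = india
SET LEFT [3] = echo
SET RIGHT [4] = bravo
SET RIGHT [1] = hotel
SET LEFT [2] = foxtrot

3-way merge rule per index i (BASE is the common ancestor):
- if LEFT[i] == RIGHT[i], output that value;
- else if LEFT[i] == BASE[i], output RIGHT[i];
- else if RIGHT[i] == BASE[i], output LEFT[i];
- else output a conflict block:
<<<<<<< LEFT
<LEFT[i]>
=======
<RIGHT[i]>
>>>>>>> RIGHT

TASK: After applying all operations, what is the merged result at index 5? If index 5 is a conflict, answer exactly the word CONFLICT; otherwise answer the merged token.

Final LEFT:  [foxtrot, echo, foxtrot, echo, india, golf, charlie]
Final RIGHT: [foxtrot, hotel, foxtrot, charlie, bravo, golf, charlie]
i=0: L=foxtrot R=foxtrot -> agree -> foxtrot
i=1: BASE=alpha L=echo R=hotel all differ -> CONFLICT
i=2: L=foxtrot R=foxtrot -> agree -> foxtrot
i=3: L=echo, R=charlie=BASE -> take LEFT -> echo
i=4: L=india=BASE, R=bravo -> take RIGHT -> bravo
i=5: L=golf R=golf -> agree -> golf
i=6: L=charlie R=charlie -> agree -> charlie
Index 5 -> golf

Answer: golf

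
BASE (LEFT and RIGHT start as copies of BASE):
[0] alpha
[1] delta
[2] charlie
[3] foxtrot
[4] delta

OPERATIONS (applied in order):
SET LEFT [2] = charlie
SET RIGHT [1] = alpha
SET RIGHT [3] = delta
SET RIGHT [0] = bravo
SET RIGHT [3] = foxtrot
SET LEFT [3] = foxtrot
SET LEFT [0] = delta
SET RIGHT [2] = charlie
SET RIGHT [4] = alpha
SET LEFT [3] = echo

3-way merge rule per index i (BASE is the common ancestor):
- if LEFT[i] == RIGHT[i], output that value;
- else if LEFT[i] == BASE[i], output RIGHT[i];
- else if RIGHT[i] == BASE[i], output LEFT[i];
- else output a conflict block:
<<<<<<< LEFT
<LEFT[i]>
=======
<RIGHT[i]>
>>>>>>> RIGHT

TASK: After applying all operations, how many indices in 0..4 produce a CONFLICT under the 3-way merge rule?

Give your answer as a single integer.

Answer: 1

Derivation:
Final LEFT:  [delta, delta, charlie, echo, delta]
Final RIGHT: [bravo, alpha, charlie, foxtrot, alpha]
i=0: BASE=alpha L=delta R=bravo all differ -> CONFLICT
i=1: L=delta=BASE, R=alpha -> take RIGHT -> alpha
i=2: L=charlie R=charlie -> agree -> charlie
i=3: L=echo, R=foxtrot=BASE -> take LEFT -> echo
i=4: L=delta=BASE, R=alpha -> take RIGHT -> alpha
Conflict count: 1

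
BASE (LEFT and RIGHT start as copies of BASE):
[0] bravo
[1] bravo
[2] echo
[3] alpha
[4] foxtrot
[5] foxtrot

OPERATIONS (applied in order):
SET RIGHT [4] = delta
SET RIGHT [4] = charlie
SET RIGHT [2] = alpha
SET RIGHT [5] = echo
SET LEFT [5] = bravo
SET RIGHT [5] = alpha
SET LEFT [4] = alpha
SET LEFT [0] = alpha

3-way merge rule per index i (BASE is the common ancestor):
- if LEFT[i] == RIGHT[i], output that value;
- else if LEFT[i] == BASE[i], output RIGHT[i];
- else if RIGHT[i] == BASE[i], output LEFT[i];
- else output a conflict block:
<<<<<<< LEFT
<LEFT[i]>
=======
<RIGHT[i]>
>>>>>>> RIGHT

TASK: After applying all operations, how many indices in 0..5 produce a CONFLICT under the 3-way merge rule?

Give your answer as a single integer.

Final LEFT:  [alpha, bravo, echo, alpha, alpha, bravo]
Final RIGHT: [bravo, bravo, alpha, alpha, charlie, alpha]
i=0: L=alpha, R=bravo=BASE -> take LEFT -> alpha
i=1: L=bravo R=bravo -> agree -> bravo
i=2: L=echo=BASE, R=alpha -> take RIGHT -> alpha
i=3: L=alpha R=alpha -> agree -> alpha
i=4: BASE=foxtrot L=alpha R=charlie all differ -> CONFLICT
i=5: BASE=foxtrot L=bravo R=alpha all differ -> CONFLICT
Conflict count: 2

Answer: 2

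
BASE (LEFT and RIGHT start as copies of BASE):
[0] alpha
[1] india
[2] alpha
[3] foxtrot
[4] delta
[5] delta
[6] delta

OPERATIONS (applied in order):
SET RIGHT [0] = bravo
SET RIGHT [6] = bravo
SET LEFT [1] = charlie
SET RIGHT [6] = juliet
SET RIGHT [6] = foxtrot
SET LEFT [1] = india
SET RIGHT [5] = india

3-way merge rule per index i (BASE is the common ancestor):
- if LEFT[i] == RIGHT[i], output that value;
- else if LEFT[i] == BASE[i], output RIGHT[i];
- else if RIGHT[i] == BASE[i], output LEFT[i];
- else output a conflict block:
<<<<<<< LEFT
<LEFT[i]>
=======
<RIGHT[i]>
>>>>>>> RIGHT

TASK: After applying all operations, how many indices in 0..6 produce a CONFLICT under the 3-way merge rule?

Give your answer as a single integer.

Final LEFT:  [alpha, india, alpha, foxtrot, delta, delta, delta]
Final RIGHT: [bravo, india, alpha, foxtrot, delta, india, foxtrot]
i=0: L=alpha=BASE, R=bravo -> take RIGHT -> bravo
i=1: L=india R=india -> agree -> india
i=2: L=alpha R=alpha -> agree -> alpha
i=3: L=foxtrot R=foxtrot -> agree -> foxtrot
i=4: L=delta R=delta -> agree -> delta
i=5: L=delta=BASE, R=india -> take RIGHT -> india
i=6: L=delta=BASE, R=foxtrot -> take RIGHT -> foxtrot
Conflict count: 0

Answer: 0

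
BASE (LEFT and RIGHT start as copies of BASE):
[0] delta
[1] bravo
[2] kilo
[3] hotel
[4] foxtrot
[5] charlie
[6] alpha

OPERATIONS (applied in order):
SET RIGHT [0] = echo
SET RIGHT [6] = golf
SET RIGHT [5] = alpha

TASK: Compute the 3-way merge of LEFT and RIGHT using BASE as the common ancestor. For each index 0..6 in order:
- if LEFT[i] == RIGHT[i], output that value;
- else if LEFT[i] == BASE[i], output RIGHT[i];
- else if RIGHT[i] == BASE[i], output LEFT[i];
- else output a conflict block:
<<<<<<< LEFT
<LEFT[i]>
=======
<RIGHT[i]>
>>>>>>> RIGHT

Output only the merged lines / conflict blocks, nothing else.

Final LEFT:  [delta, bravo, kilo, hotel, foxtrot, charlie, alpha]
Final RIGHT: [echo, bravo, kilo, hotel, foxtrot, alpha, golf]
i=0: L=delta=BASE, R=echo -> take RIGHT -> echo
i=1: L=bravo R=bravo -> agree -> bravo
i=2: L=kilo R=kilo -> agree -> kilo
i=3: L=hotel R=hotel -> agree -> hotel
i=4: L=foxtrot R=foxtrot -> agree -> foxtrot
i=5: L=charlie=BASE, R=alpha -> take RIGHT -> alpha
i=6: L=alpha=BASE, R=golf -> take RIGHT -> golf

Answer: echo
bravo
kilo
hotel
foxtrot
alpha
golf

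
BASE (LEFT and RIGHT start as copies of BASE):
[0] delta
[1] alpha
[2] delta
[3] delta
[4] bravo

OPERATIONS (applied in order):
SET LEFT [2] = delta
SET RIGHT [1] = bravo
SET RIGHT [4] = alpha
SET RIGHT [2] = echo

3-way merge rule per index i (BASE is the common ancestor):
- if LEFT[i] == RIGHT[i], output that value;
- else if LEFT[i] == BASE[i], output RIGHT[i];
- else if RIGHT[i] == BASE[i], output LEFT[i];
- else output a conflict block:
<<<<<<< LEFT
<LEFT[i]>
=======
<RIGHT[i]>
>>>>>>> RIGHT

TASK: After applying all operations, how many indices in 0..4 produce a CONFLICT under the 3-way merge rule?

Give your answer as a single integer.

Answer: 0

Derivation:
Final LEFT:  [delta, alpha, delta, delta, bravo]
Final RIGHT: [delta, bravo, echo, delta, alpha]
i=0: L=delta R=delta -> agree -> delta
i=1: L=alpha=BASE, R=bravo -> take RIGHT -> bravo
i=2: L=delta=BASE, R=echo -> take RIGHT -> echo
i=3: L=delta R=delta -> agree -> delta
i=4: L=bravo=BASE, R=alpha -> take RIGHT -> alpha
Conflict count: 0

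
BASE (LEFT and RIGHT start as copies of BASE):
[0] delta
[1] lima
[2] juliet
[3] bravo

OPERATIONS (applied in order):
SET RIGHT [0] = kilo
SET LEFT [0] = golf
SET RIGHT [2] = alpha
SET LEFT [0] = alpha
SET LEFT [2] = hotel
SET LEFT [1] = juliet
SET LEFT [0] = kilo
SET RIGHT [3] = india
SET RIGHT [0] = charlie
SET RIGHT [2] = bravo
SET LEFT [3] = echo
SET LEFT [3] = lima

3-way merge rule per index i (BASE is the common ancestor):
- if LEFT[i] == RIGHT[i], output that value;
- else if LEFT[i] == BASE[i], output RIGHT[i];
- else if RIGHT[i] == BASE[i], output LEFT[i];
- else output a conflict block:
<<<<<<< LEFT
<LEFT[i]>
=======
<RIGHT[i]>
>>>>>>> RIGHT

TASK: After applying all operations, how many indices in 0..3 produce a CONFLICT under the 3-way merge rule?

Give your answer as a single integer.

Answer: 3

Derivation:
Final LEFT:  [kilo, juliet, hotel, lima]
Final RIGHT: [charlie, lima, bravo, india]
i=0: BASE=delta L=kilo R=charlie all differ -> CONFLICT
i=1: L=juliet, R=lima=BASE -> take LEFT -> juliet
i=2: BASE=juliet L=hotel R=bravo all differ -> CONFLICT
i=3: BASE=bravo L=lima R=india all differ -> CONFLICT
Conflict count: 3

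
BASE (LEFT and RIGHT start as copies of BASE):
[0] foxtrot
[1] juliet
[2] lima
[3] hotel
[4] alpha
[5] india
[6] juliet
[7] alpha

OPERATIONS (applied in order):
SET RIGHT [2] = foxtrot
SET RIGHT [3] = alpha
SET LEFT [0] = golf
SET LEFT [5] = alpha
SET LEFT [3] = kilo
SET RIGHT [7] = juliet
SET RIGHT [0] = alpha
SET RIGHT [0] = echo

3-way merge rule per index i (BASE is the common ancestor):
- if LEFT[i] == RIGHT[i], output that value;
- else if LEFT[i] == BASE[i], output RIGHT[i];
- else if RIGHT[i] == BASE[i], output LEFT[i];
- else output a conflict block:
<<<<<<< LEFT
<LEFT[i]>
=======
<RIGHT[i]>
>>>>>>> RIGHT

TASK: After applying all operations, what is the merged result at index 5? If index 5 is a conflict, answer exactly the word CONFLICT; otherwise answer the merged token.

Answer: alpha

Derivation:
Final LEFT:  [golf, juliet, lima, kilo, alpha, alpha, juliet, alpha]
Final RIGHT: [echo, juliet, foxtrot, alpha, alpha, india, juliet, juliet]
i=0: BASE=foxtrot L=golf R=echo all differ -> CONFLICT
i=1: L=juliet R=juliet -> agree -> juliet
i=2: L=lima=BASE, R=foxtrot -> take RIGHT -> foxtrot
i=3: BASE=hotel L=kilo R=alpha all differ -> CONFLICT
i=4: L=alpha R=alpha -> agree -> alpha
i=5: L=alpha, R=india=BASE -> take LEFT -> alpha
i=6: L=juliet R=juliet -> agree -> juliet
i=7: L=alpha=BASE, R=juliet -> take RIGHT -> juliet
Index 5 -> alpha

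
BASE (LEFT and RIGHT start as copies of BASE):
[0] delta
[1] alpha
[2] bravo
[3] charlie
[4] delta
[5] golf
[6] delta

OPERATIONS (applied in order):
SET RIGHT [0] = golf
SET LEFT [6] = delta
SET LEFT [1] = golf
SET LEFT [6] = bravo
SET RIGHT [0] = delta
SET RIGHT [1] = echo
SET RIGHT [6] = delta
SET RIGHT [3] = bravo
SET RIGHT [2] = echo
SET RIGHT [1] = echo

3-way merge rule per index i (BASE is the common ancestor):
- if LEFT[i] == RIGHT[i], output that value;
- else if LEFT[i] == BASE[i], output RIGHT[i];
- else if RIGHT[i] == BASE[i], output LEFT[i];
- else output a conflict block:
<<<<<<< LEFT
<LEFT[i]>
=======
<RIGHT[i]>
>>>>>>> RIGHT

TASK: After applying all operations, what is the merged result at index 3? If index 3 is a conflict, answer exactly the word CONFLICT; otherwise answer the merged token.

Final LEFT:  [delta, golf, bravo, charlie, delta, golf, bravo]
Final RIGHT: [delta, echo, echo, bravo, delta, golf, delta]
i=0: L=delta R=delta -> agree -> delta
i=1: BASE=alpha L=golf R=echo all differ -> CONFLICT
i=2: L=bravo=BASE, R=echo -> take RIGHT -> echo
i=3: L=charlie=BASE, R=bravo -> take RIGHT -> bravo
i=4: L=delta R=delta -> agree -> delta
i=5: L=golf R=golf -> agree -> golf
i=6: L=bravo, R=delta=BASE -> take LEFT -> bravo
Index 3 -> bravo

Answer: bravo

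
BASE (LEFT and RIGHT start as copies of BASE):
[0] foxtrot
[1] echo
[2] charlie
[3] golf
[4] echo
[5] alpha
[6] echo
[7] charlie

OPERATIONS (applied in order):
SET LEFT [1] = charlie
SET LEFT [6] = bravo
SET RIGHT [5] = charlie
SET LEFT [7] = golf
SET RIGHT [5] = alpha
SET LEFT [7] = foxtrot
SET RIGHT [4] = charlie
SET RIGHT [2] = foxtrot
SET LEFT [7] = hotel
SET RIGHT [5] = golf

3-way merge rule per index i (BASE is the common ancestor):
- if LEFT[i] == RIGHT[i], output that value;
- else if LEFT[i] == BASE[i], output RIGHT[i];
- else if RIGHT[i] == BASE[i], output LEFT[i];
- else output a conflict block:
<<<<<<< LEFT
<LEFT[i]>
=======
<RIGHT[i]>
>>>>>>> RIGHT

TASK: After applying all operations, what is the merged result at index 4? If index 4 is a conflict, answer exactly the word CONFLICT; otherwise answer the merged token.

Answer: charlie

Derivation:
Final LEFT:  [foxtrot, charlie, charlie, golf, echo, alpha, bravo, hotel]
Final RIGHT: [foxtrot, echo, foxtrot, golf, charlie, golf, echo, charlie]
i=0: L=foxtrot R=foxtrot -> agree -> foxtrot
i=1: L=charlie, R=echo=BASE -> take LEFT -> charlie
i=2: L=charlie=BASE, R=foxtrot -> take RIGHT -> foxtrot
i=3: L=golf R=golf -> agree -> golf
i=4: L=echo=BASE, R=charlie -> take RIGHT -> charlie
i=5: L=alpha=BASE, R=golf -> take RIGHT -> golf
i=6: L=bravo, R=echo=BASE -> take LEFT -> bravo
i=7: L=hotel, R=charlie=BASE -> take LEFT -> hotel
Index 4 -> charlie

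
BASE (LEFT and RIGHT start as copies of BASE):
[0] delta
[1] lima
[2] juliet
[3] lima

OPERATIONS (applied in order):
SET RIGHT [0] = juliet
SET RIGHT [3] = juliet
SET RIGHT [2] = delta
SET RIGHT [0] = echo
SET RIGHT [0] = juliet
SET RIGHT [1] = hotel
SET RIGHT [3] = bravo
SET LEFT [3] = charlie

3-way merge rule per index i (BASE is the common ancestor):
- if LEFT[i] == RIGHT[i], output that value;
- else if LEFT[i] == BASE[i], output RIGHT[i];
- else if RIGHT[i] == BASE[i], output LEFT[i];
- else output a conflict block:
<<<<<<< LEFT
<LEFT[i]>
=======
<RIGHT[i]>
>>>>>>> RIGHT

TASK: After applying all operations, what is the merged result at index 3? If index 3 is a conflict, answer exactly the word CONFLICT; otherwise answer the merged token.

Final LEFT:  [delta, lima, juliet, charlie]
Final RIGHT: [juliet, hotel, delta, bravo]
i=0: L=delta=BASE, R=juliet -> take RIGHT -> juliet
i=1: L=lima=BASE, R=hotel -> take RIGHT -> hotel
i=2: L=juliet=BASE, R=delta -> take RIGHT -> delta
i=3: BASE=lima L=charlie R=bravo all differ -> CONFLICT
Index 3 -> CONFLICT

Answer: CONFLICT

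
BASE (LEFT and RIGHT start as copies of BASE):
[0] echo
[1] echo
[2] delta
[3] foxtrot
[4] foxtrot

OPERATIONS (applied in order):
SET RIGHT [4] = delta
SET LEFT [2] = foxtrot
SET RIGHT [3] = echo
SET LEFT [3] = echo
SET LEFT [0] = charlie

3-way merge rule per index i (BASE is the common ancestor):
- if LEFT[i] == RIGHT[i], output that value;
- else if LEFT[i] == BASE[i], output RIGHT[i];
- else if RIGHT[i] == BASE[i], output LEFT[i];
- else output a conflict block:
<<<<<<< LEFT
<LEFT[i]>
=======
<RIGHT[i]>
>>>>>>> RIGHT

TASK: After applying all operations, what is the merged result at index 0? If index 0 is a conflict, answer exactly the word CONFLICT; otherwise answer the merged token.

Final LEFT:  [charlie, echo, foxtrot, echo, foxtrot]
Final RIGHT: [echo, echo, delta, echo, delta]
i=0: L=charlie, R=echo=BASE -> take LEFT -> charlie
i=1: L=echo R=echo -> agree -> echo
i=2: L=foxtrot, R=delta=BASE -> take LEFT -> foxtrot
i=3: L=echo R=echo -> agree -> echo
i=4: L=foxtrot=BASE, R=delta -> take RIGHT -> delta
Index 0 -> charlie

Answer: charlie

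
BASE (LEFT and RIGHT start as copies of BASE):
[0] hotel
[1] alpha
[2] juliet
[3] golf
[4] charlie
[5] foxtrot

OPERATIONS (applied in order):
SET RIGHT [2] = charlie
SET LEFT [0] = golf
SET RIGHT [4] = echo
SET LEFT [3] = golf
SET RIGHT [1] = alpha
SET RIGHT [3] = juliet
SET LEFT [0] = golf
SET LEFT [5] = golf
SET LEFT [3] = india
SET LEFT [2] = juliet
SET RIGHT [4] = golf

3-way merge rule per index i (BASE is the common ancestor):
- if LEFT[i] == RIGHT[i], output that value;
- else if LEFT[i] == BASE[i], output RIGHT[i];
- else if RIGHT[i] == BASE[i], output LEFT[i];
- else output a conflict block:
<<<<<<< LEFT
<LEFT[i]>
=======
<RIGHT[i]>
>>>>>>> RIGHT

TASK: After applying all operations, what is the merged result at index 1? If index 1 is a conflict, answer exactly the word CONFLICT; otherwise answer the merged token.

Final LEFT:  [golf, alpha, juliet, india, charlie, golf]
Final RIGHT: [hotel, alpha, charlie, juliet, golf, foxtrot]
i=0: L=golf, R=hotel=BASE -> take LEFT -> golf
i=1: L=alpha R=alpha -> agree -> alpha
i=2: L=juliet=BASE, R=charlie -> take RIGHT -> charlie
i=3: BASE=golf L=india R=juliet all differ -> CONFLICT
i=4: L=charlie=BASE, R=golf -> take RIGHT -> golf
i=5: L=golf, R=foxtrot=BASE -> take LEFT -> golf
Index 1 -> alpha

Answer: alpha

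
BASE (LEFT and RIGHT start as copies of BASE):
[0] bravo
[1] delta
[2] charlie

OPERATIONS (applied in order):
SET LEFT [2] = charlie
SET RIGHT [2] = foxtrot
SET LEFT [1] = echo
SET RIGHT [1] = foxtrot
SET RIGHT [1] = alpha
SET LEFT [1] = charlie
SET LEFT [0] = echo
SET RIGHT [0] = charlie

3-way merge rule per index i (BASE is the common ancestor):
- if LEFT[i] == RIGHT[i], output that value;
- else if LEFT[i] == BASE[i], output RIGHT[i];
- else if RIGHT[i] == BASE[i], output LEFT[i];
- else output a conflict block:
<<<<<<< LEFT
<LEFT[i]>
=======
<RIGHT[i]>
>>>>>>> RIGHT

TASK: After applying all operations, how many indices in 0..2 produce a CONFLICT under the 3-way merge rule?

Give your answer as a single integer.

Final LEFT:  [echo, charlie, charlie]
Final RIGHT: [charlie, alpha, foxtrot]
i=0: BASE=bravo L=echo R=charlie all differ -> CONFLICT
i=1: BASE=delta L=charlie R=alpha all differ -> CONFLICT
i=2: L=charlie=BASE, R=foxtrot -> take RIGHT -> foxtrot
Conflict count: 2

Answer: 2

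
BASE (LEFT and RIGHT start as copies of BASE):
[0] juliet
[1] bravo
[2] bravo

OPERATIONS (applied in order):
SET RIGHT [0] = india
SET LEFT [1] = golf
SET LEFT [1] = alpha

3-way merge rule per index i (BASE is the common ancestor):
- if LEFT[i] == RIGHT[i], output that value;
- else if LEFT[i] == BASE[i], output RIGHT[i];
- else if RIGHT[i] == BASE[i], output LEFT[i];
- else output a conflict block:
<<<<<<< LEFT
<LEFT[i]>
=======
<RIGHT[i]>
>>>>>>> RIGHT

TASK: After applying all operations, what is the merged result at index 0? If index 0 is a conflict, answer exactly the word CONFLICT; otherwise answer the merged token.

Final LEFT:  [juliet, alpha, bravo]
Final RIGHT: [india, bravo, bravo]
i=0: L=juliet=BASE, R=india -> take RIGHT -> india
i=1: L=alpha, R=bravo=BASE -> take LEFT -> alpha
i=2: L=bravo R=bravo -> agree -> bravo
Index 0 -> india

Answer: india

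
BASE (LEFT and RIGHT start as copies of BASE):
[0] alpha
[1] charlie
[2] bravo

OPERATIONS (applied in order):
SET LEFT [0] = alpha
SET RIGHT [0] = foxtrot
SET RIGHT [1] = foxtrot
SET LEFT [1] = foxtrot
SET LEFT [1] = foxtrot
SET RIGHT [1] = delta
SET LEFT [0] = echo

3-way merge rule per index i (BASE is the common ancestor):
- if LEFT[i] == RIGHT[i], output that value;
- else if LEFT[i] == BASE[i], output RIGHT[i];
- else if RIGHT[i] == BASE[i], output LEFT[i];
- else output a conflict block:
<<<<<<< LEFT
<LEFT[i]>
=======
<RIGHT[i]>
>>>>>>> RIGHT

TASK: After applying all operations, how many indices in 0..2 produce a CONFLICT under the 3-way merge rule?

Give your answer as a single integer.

Answer: 2

Derivation:
Final LEFT:  [echo, foxtrot, bravo]
Final RIGHT: [foxtrot, delta, bravo]
i=0: BASE=alpha L=echo R=foxtrot all differ -> CONFLICT
i=1: BASE=charlie L=foxtrot R=delta all differ -> CONFLICT
i=2: L=bravo R=bravo -> agree -> bravo
Conflict count: 2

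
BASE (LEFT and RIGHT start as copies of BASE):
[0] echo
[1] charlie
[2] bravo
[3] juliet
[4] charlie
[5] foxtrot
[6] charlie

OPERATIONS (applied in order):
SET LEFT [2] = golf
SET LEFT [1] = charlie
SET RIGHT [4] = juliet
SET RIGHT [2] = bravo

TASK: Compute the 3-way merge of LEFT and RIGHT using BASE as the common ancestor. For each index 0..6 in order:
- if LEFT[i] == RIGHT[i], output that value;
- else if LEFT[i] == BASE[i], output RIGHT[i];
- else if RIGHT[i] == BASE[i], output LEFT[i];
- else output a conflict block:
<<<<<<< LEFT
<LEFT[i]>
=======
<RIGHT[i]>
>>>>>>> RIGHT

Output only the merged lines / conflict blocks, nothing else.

Answer: echo
charlie
golf
juliet
juliet
foxtrot
charlie

Derivation:
Final LEFT:  [echo, charlie, golf, juliet, charlie, foxtrot, charlie]
Final RIGHT: [echo, charlie, bravo, juliet, juliet, foxtrot, charlie]
i=0: L=echo R=echo -> agree -> echo
i=1: L=charlie R=charlie -> agree -> charlie
i=2: L=golf, R=bravo=BASE -> take LEFT -> golf
i=3: L=juliet R=juliet -> agree -> juliet
i=4: L=charlie=BASE, R=juliet -> take RIGHT -> juliet
i=5: L=foxtrot R=foxtrot -> agree -> foxtrot
i=6: L=charlie R=charlie -> agree -> charlie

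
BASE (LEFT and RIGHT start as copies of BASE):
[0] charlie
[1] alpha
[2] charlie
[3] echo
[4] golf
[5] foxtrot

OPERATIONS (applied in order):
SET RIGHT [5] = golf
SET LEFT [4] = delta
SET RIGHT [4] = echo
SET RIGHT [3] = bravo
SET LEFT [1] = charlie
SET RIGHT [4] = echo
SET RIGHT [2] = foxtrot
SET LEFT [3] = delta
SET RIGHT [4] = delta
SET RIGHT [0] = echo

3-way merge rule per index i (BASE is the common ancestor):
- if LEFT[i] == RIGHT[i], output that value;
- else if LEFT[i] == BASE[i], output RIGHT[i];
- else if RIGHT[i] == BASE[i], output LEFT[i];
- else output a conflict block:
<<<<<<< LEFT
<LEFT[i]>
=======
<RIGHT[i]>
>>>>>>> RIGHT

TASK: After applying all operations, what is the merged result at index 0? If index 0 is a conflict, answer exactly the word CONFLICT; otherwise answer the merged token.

Final LEFT:  [charlie, charlie, charlie, delta, delta, foxtrot]
Final RIGHT: [echo, alpha, foxtrot, bravo, delta, golf]
i=0: L=charlie=BASE, R=echo -> take RIGHT -> echo
i=1: L=charlie, R=alpha=BASE -> take LEFT -> charlie
i=2: L=charlie=BASE, R=foxtrot -> take RIGHT -> foxtrot
i=3: BASE=echo L=delta R=bravo all differ -> CONFLICT
i=4: L=delta R=delta -> agree -> delta
i=5: L=foxtrot=BASE, R=golf -> take RIGHT -> golf
Index 0 -> echo

Answer: echo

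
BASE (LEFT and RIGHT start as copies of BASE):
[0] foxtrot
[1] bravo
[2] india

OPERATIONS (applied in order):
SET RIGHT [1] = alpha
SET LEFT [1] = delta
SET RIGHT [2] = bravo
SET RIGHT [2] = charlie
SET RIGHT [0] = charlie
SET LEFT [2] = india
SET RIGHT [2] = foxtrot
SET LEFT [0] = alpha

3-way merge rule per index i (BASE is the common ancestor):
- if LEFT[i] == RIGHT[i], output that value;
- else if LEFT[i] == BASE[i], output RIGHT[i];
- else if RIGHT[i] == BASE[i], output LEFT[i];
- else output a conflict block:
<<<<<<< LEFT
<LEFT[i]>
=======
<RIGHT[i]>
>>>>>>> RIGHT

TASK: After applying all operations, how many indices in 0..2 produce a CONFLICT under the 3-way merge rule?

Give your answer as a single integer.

Final LEFT:  [alpha, delta, india]
Final RIGHT: [charlie, alpha, foxtrot]
i=0: BASE=foxtrot L=alpha R=charlie all differ -> CONFLICT
i=1: BASE=bravo L=delta R=alpha all differ -> CONFLICT
i=2: L=india=BASE, R=foxtrot -> take RIGHT -> foxtrot
Conflict count: 2

Answer: 2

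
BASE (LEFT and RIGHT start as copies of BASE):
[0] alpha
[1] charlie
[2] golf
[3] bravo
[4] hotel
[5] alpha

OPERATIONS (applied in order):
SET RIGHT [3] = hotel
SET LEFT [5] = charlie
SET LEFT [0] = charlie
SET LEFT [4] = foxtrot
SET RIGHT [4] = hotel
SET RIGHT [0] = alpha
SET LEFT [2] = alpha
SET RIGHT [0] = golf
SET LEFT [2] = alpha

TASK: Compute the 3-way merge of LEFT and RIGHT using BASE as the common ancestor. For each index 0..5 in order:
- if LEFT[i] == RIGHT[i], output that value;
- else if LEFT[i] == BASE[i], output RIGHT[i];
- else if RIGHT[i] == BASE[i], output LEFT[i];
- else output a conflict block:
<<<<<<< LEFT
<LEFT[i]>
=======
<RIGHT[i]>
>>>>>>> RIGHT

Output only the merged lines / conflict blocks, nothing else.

Answer: <<<<<<< LEFT
charlie
=======
golf
>>>>>>> RIGHT
charlie
alpha
hotel
foxtrot
charlie

Derivation:
Final LEFT:  [charlie, charlie, alpha, bravo, foxtrot, charlie]
Final RIGHT: [golf, charlie, golf, hotel, hotel, alpha]
i=0: BASE=alpha L=charlie R=golf all differ -> CONFLICT
i=1: L=charlie R=charlie -> agree -> charlie
i=2: L=alpha, R=golf=BASE -> take LEFT -> alpha
i=3: L=bravo=BASE, R=hotel -> take RIGHT -> hotel
i=4: L=foxtrot, R=hotel=BASE -> take LEFT -> foxtrot
i=5: L=charlie, R=alpha=BASE -> take LEFT -> charlie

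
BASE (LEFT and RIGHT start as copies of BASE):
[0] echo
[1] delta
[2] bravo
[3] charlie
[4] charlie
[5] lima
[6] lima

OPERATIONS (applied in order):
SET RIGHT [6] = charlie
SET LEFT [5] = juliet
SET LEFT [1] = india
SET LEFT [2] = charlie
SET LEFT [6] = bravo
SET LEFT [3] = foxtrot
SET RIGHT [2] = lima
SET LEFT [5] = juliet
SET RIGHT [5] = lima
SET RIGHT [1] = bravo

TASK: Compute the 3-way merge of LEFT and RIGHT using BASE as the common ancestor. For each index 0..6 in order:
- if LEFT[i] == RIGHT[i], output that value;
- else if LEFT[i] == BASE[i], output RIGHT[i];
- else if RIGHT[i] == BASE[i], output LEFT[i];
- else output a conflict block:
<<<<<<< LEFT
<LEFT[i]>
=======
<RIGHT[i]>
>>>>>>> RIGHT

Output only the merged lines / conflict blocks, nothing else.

Final LEFT:  [echo, india, charlie, foxtrot, charlie, juliet, bravo]
Final RIGHT: [echo, bravo, lima, charlie, charlie, lima, charlie]
i=0: L=echo R=echo -> agree -> echo
i=1: BASE=delta L=india R=bravo all differ -> CONFLICT
i=2: BASE=bravo L=charlie R=lima all differ -> CONFLICT
i=3: L=foxtrot, R=charlie=BASE -> take LEFT -> foxtrot
i=4: L=charlie R=charlie -> agree -> charlie
i=5: L=juliet, R=lima=BASE -> take LEFT -> juliet
i=6: BASE=lima L=bravo R=charlie all differ -> CONFLICT

Answer: echo
<<<<<<< LEFT
india
=======
bravo
>>>>>>> RIGHT
<<<<<<< LEFT
charlie
=======
lima
>>>>>>> RIGHT
foxtrot
charlie
juliet
<<<<<<< LEFT
bravo
=======
charlie
>>>>>>> RIGHT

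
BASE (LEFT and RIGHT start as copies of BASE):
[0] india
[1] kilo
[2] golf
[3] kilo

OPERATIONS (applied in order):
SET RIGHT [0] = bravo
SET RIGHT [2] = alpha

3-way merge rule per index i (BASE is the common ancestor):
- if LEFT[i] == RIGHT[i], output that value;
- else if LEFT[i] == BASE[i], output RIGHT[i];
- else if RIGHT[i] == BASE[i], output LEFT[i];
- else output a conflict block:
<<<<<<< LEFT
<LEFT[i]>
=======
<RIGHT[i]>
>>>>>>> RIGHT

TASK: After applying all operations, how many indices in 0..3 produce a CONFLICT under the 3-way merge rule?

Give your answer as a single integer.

Final LEFT:  [india, kilo, golf, kilo]
Final RIGHT: [bravo, kilo, alpha, kilo]
i=0: L=india=BASE, R=bravo -> take RIGHT -> bravo
i=1: L=kilo R=kilo -> agree -> kilo
i=2: L=golf=BASE, R=alpha -> take RIGHT -> alpha
i=3: L=kilo R=kilo -> agree -> kilo
Conflict count: 0

Answer: 0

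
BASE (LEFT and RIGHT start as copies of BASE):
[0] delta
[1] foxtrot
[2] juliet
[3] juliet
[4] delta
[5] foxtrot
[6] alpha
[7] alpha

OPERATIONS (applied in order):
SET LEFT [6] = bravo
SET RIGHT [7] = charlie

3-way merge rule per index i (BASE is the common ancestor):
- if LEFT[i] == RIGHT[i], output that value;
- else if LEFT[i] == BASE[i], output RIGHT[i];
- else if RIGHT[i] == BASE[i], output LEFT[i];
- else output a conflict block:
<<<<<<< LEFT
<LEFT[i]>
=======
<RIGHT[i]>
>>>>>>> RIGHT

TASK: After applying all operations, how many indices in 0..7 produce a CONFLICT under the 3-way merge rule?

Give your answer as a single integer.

Answer: 0

Derivation:
Final LEFT:  [delta, foxtrot, juliet, juliet, delta, foxtrot, bravo, alpha]
Final RIGHT: [delta, foxtrot, juliet, juliet, delta, foxtrot, alpha, charlie]
i=0: L=delta R=delta -> agree -> delta
i=1: L=foxtrot R=foxtrot -> agree -> foxtrot
i=2: L=juliet R=juliet -> agree -> juliet
i=3: L=juliet R=juliet -> agree -> juliet
i=4: L=delta R=delta -> agree -> delta
i=5: L=foxtrot R=foxtrot -> agree -> foxtrot
i=6: L=bravo, R=alpha=BASE -> take LEFT -> bravo
i=7: L=alpha=BASE, R=charlie -> take RIGHT -> charlie
Conflict count: 0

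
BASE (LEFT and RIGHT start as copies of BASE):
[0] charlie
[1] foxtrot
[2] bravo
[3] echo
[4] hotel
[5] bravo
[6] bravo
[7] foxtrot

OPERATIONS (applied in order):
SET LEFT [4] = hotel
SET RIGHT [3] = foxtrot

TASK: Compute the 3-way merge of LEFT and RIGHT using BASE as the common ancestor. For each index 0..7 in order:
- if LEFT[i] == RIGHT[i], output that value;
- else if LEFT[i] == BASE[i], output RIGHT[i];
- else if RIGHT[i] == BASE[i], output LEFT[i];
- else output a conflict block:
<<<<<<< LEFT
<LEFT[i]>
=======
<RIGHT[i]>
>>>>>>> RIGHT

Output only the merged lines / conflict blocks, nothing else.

Answer: charlie
foxtrot
bravo
foxtrot
hotel
bravo
bravo
foxtrot

Derivation:
Final LEFT:  [charlie, foxtrot, bravo, echo, hotel, bravo, bravo, foxtrot]
Final RIGHT: [charlie, foxtrot, bravo, foxtrot, hotel, bravo, bravo, foxtrot]
i=0: L=charlie R=charlie -> agree -> charlie
i=1: L=foxtrot R=foxtrot -> agree -> foxtrot
i=2: L=bravo R=bravo -> agree -> bravo
i=3: L=echo=BASE, R=foxtrot -> take RIGHT -> foxtrot
i=4: L=hotel R=hotel -> agree -> hotel
i=5: L=bravo R=bravo -> agree -> bravo
i=6: L=bravo R=bravo -> agree -> bravo
i=7: L=foxtrot R=foxtrot -> agree -> foxtrot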